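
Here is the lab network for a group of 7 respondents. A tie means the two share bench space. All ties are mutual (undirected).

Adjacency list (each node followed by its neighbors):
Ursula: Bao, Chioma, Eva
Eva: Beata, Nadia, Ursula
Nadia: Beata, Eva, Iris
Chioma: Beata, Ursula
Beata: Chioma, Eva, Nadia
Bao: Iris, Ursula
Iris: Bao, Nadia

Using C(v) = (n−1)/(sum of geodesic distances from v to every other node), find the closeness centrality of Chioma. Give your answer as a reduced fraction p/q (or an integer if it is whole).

6/11

Distances from Chioma: Bao:2, Beata:1, Eva:2, Iris:3, Nadia:2, Ursula:1. Sum = 11.
n = 7, so closeness = 6/11.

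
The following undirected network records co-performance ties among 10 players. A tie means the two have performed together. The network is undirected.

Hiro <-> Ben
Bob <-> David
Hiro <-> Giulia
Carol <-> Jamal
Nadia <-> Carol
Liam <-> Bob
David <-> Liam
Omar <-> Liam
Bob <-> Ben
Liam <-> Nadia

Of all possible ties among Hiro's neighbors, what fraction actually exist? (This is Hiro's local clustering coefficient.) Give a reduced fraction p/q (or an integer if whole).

Hiro's neighbors: Ben and Giulia (k = 2).
Possible neighbor pairs: C(2,2) = 1. Edges among them: none → e = 0.
Clustering(Hiro) = 0/1.

0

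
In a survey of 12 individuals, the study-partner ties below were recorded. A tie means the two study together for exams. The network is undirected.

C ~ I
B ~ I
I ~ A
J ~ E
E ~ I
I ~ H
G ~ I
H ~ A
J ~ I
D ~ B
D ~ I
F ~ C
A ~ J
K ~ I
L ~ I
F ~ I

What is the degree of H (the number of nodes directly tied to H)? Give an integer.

H is directly tied to A and I. That is 2 neighbors, so the degree of H is 2.

2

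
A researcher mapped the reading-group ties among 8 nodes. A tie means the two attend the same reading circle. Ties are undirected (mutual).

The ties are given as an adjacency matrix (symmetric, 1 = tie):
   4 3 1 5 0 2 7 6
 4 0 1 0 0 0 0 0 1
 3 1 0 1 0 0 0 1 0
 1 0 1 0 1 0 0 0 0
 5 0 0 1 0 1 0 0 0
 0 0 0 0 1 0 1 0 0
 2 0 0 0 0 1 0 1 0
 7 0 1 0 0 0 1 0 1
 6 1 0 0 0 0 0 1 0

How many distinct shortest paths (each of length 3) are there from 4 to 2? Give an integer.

2

The shortest distance is 3. The length-3 paths are: 4–3–7–2; 4–6–7–2.
That gives 2 distinct shortest paths.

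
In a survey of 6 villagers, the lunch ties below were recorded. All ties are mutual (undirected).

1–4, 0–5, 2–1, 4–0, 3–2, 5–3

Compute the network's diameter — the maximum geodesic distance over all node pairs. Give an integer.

Eccentricity of each node (its greatest distance to any other): 0:3, 1:3, 2:3, 3:3, 4:3, 5:3.
The maximum eccentricity is 3, realized for instance by the pair 4–3 via 4 – 1 – 2 – 3. So the diameter is 3.

3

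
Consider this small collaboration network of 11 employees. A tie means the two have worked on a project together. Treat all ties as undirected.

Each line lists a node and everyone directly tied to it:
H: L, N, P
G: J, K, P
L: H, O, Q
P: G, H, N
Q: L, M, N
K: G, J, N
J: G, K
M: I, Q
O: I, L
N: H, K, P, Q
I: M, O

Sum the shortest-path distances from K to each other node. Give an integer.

23

Distances from K: G:1, H:2, I:4, J:1, L:3, M:3, N:1, O:4, P:2, Q:2.
Sum = 1 + 2 + 4 + 1 + 3 + 3 + 1 + 4 + 2 + 2 = 23.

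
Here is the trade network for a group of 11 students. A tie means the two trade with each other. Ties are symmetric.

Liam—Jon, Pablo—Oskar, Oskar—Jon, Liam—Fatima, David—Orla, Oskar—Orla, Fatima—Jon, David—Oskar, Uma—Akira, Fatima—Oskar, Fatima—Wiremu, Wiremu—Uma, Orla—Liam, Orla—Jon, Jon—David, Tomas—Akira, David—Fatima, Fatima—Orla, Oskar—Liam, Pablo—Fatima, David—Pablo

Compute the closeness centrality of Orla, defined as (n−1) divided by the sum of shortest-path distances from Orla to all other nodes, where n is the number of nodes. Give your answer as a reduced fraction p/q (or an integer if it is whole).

Distances from Orla: Akira:4, David:1, Fatima:1, Jon:1, Liam:1, Oskar:1, Pablo:2, Tomas:5, Uma:3, Wiremu:2. Sum = 21.
n = 11, so closeness = 10/21.

10/21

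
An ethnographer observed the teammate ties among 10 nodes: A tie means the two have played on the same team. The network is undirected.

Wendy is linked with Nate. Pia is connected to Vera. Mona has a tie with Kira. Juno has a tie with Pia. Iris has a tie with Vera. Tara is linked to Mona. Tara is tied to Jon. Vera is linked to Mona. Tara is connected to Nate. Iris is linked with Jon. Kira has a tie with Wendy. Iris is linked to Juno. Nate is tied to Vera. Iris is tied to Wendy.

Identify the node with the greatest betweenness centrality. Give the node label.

Unnormalized betweenness of each node: Iris:31/3, Jon:2, Juno:4/3, Kira:1, Mona:9/2, Nate:17/6, Pia:4/3, Tara:3, Vera:28/3, Wendy:13/3.
Iris has the largest value, 31/3, making it the main broker — the node through which the most shortest paths run.

Iris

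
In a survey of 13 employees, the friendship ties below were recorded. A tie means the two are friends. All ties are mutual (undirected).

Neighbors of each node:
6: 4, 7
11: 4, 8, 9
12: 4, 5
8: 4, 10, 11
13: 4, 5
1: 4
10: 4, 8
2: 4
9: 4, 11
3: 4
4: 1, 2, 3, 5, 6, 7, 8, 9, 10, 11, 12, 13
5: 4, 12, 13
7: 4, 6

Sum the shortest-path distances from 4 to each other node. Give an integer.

Distances from 4: 1:1, 2:1, 3:1, 5:1, 6:1, 7:1, 8:1, 9:1, 10:1, 11:1, 12:1, 13:1.
Sum = 1 + 1 + 1 + 1 + 1 + 1 + 1 + 1 + 1 + 1 + 1 + 1 = 12.

12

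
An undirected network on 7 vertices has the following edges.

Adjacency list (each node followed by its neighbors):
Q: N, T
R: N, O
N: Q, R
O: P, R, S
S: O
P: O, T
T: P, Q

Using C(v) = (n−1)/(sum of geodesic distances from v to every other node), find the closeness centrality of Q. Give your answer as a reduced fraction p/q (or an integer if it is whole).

6/13

Distances from Q: N:1, O:3, P:2, R:2, S:4, T:1. Sum = 13.
n = 7, so closeness = 6/13.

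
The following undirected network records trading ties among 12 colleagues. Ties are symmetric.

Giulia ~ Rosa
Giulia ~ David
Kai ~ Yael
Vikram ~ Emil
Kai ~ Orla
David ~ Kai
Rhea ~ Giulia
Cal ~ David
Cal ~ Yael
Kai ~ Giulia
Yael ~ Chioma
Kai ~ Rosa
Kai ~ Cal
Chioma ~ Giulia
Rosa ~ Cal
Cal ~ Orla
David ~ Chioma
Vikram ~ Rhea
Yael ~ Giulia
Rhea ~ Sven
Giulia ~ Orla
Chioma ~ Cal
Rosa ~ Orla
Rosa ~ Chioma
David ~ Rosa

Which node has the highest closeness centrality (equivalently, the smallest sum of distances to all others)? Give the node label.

Giulia

Farness (sum of distances to all others) for each node — Cal:24, Chioma:21, David:21, Emil:38, Giulia:16, Kai:20, Orla:22, Rhea:20, Rosa:20, Sven:30, Vikram:28, Yael:22.
The smallest farness is 16, for Giulia, so Giulia has the highest closeness.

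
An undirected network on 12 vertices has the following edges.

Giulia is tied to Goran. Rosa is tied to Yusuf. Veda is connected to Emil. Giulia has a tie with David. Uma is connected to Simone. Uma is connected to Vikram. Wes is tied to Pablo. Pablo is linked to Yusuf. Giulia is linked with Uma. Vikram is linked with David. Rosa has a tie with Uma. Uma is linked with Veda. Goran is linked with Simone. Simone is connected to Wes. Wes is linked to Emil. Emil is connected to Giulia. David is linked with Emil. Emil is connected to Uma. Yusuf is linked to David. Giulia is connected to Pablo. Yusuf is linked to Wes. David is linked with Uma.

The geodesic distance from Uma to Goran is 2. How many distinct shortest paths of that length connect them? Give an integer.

2

The shortest distance is 2. The length-2 paths are: Uma–Simone–Goran; Uma–Giulia–Goran.
That gives 2 distinct shortest paths.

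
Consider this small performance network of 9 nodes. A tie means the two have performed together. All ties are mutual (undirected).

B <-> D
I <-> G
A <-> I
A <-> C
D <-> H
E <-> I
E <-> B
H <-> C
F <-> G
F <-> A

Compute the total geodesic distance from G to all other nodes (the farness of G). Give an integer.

20

Distances from G: A:2, B:3, C:3, D:4, E:2, F:1, H:4, I:1.
Sum = 2 + 3 + 3 + 4 + 2 + 1 + 4 + 1 = 20.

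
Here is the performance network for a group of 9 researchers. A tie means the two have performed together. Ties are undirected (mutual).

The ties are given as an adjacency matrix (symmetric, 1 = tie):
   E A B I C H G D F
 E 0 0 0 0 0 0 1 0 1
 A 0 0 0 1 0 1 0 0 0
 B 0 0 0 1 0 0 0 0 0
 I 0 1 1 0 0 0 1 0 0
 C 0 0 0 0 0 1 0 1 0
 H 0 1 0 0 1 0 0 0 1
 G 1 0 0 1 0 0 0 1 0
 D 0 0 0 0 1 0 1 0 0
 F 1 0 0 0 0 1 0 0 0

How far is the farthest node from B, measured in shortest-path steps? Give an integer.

Distances from B: A:2, C:4, D:3, E:3, F:4, G:2, H:3, I:1.
The largest is 4 (to F and C), so the eccentricity of B is 4.

4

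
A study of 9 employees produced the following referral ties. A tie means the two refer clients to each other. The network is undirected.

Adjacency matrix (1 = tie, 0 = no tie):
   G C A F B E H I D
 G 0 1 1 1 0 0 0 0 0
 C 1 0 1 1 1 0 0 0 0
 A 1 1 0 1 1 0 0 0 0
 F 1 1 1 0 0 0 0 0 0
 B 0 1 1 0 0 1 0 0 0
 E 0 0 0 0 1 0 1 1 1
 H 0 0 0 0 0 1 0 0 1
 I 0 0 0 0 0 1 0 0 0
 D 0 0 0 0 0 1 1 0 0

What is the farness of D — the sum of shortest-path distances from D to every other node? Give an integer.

Distances from D: A:3, B:2, C:3, E:1, F:4, G:4, H:1, I:2.
Sum = 3 + 2 + 3 + 1 + 4 + 4 + 1 + 2 = 20.

20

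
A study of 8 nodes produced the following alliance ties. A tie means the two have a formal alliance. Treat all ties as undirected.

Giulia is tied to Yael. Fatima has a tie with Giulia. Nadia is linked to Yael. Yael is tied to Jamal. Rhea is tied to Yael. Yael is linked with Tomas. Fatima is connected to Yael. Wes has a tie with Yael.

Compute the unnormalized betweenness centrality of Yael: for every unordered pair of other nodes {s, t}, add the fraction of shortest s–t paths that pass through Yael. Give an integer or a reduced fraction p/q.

20

Pairs whose geodesics pass through Yael — Wes–Jamal: 1; Wes–Tomas: 1; Wes–Nadia: 1; Wes–Fatima: 1; Wes–Giulia: 1; Wes–Rhea: 1; Jamal–Tomas: 1; Jamal–Nadia: 1; Jamal–Fatima: 1; Jamal–Giulia: 1; Jamal–Rhea: 1; Tomas–Nadia: 1; Tomas–Fatima: 1; Tomas–Giulia: 1 … (+6 more pairs).
All other pairs contribute 0.
Summing the contributions gives betweenness(Yael) = 20.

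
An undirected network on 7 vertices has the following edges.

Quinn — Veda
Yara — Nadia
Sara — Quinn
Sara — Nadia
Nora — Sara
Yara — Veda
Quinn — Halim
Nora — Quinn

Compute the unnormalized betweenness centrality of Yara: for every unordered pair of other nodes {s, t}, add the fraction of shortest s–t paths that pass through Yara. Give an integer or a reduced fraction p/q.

Pairs whose geodesics pass through Yara — Veda–Nadia: 1.
All other pairs contribute 0.
Summing the contributions gives betweenness(Yara) = 1.

1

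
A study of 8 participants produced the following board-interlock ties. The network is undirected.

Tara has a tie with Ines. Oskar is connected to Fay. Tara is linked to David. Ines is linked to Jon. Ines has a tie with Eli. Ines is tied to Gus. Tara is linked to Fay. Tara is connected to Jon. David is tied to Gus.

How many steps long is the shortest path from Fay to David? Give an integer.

2

One shortest route is Fay – Tara – David, which uses 2 edges, and Fay and David are not directly tied, so nothing shorter exists. So d(Fay,David) = 2.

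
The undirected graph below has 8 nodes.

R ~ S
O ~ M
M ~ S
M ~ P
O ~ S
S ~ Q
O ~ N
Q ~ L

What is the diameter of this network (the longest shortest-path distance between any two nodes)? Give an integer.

4

Eccentricity of each node (its greatest distance to any other): L:4, M:3, N:4, O:3, P:4, Q:3, R:3, S:2.
The maximum eccentricity is 4, realized for instance by the pair N–L via N – O – S – Q – L. So the diameter is 4.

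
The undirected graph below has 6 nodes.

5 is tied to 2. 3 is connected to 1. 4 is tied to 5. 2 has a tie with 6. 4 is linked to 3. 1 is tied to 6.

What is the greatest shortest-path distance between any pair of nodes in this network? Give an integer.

3

Eccentricity of each node (its greatest distance to any other): 1:3, 2:3, 3:3, 4:3, 5:3, 6:3.
The maximum eccentricity is 3, realized for instance by the pair 6–4 via 6 – 1 – 3 – 4. So the diameter is 3.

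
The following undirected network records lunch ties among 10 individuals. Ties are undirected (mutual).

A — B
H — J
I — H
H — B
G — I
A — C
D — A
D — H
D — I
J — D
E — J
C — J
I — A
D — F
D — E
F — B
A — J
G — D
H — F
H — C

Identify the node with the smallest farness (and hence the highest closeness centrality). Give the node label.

Farness (sum of distances to all others) for each node — A:13, B:17, C:16, D:11, E:17, F:15, G:18, H:12, I:14, J:13.
The smallest farness is 11, for D, so D has the highest closeness.

D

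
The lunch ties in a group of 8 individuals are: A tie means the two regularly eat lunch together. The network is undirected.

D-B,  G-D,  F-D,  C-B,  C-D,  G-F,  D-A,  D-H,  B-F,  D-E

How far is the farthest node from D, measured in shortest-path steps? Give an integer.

Distances from D: A:1, B:1, C:1, E:1, F:1, G:1, H:1.
The largest is 1 (to F, C, E, G, B, A, and H), so the eccentricity of D is 1.

1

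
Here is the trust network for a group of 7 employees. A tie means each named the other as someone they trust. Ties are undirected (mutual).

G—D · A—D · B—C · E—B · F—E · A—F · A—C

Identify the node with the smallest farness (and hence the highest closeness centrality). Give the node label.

A

Farness (sum of distances to all others) for each node — A:9, B:13, C:11, D:12, E:13, F:11, G:17.
The smallest farness is 9, for A, so A has the highest closeness.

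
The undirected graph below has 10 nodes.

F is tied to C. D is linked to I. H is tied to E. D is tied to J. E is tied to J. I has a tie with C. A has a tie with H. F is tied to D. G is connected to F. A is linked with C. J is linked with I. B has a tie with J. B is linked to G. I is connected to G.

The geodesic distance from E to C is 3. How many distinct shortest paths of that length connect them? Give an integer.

The shortest distance is 3. The length-3 paths are: E–J–I–C; E–H–A–C.
That gives 2 distinct shortest paths.

2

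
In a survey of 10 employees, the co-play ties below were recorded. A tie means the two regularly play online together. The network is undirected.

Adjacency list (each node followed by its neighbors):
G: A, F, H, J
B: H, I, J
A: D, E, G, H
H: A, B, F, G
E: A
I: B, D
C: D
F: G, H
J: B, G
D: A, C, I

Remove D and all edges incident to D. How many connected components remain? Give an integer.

Without D, the remaining ties split the others into: {A, B, E, F, G, H, I, J}; {C}.
That's 2 separate components.

2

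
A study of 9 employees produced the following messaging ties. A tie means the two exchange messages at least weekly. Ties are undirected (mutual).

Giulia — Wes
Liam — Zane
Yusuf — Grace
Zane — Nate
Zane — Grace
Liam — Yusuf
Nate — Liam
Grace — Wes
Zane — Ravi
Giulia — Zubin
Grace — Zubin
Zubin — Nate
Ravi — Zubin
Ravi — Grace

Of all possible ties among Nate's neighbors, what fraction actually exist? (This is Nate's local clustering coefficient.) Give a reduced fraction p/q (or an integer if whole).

Nate's neighbors: Liam, Zane, and Zubin (k = 3).
Possible neighbor pairs: C(3,2) = 3. Edges among them: Liam–Zane → e = 1.
Clustering(Nate) = 1/3.

1/3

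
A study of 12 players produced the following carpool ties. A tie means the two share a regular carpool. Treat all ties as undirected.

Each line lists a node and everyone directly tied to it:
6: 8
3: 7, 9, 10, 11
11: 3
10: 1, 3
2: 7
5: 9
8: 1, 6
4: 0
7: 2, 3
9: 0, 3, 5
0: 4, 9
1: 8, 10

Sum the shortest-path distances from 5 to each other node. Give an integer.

Distances from 5: 0:2, 1:4, 2:4, 3:2, 4:3, 6:6, 7:3, 8:5, 9:1, 10:3, 11:3.
Sum = 2 + 4 + 4 + 2 + 3 + 6 + 3 + 5 + 1 + 3 + 3 = 36.

36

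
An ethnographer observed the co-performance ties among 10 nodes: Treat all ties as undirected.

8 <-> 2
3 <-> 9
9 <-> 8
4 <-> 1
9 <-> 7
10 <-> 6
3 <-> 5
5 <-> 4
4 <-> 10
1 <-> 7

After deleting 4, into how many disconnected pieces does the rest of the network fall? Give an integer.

2

Without 4, the remaining ties split the others into: {6, 10}; {1, 2, 3, 5, 7, 8, 9}.
That's 2 separate components.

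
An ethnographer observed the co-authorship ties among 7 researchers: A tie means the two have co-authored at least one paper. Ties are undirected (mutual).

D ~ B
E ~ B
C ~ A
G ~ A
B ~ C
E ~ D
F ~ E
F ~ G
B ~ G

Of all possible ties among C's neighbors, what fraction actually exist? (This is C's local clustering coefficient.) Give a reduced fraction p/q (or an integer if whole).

C's neighbors: A and B (k = 2).
Possible neighbor pairs: C(2,2) = 1. Edges among them: none → e = 0.
Clustering(C) = 0/1.

0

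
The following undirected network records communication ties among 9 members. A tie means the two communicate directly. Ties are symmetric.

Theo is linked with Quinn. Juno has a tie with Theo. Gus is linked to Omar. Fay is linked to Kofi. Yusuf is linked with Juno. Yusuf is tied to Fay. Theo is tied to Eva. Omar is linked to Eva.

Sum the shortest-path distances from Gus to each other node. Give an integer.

Distances from Gus: Eva:2, Fay:6, Juno:4, Kofi:7, Omar:1, Quinn:4, Theo:3, Yusuf:5.
Sum = 2 + 6 + 4 + 7 + 1 + 4 + 3 + 5 = 32.

32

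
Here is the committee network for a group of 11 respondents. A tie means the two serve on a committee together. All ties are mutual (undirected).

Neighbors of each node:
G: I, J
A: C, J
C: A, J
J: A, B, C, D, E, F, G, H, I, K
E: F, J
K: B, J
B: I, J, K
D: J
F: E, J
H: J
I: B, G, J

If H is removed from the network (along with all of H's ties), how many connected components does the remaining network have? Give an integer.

H's neighbors (J) remain reachable from one another through other ties, so the rest of the network stays in one piece.

1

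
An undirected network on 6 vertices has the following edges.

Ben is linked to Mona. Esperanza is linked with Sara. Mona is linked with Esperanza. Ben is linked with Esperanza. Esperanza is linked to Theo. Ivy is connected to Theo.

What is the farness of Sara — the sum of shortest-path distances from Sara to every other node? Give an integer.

Distances from Sara: Ben:2, Esperanza:1, Ivy:3, Mona:2, Theo:2.
Sum = 2 + 1 + 3 + 2 + 2 = 10.

10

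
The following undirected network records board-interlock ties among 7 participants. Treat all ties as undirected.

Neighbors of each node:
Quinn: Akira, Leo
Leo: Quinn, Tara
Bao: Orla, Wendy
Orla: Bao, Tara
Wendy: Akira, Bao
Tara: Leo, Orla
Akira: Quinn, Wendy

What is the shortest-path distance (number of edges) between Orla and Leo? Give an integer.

One shortest route is Orla – Tara – Leo, which uses 2 edges, and Orla and Leo are not directly tied, so nothing shorter exists. So d(Orla,Leo) = 2.

2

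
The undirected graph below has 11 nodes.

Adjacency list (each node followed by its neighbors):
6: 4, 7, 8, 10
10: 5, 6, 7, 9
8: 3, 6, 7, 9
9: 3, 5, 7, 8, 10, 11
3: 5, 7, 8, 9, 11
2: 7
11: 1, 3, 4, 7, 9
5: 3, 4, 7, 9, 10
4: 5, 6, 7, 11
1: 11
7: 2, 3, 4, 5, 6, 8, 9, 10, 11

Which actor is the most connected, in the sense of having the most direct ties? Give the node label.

Degrees — 1:1, 2:1, 3:5, 4:4, 5:5, 6:4, 7:9, 8:4, 9:6, 10:4, 11:5.
The maximum is 9, attained only by 7.

7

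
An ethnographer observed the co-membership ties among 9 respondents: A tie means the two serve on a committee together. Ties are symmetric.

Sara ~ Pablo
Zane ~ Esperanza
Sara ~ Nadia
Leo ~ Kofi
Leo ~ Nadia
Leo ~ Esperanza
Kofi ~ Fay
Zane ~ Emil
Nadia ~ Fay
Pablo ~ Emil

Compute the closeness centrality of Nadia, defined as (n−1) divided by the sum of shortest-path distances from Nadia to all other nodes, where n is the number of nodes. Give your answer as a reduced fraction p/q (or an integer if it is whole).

Distances from Nadia: Emil:3, Esperanza:2, Fay:1, Kofi:2, Leo:1, Pablo:2, Sara:1, Zane:3. Sum = 15.
n = 9, so closeness = 8/15.

8/15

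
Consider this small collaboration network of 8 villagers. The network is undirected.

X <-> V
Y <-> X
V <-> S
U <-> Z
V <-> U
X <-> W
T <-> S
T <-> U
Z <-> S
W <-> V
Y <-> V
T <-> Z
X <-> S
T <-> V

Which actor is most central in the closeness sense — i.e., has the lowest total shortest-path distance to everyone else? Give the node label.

Farness (sum of distances to all others) for each node — S:10, T:10, U:11, V:8, W:13, X:10, Y:13, Z:13.
The smallest farness is 8, for V, so V has the highest closeness.

V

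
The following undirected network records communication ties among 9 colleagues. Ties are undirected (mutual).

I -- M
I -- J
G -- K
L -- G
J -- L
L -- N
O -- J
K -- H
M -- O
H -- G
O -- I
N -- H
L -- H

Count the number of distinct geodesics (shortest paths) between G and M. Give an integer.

The shortest distance is 4. The length-4 paths are: G–L–J–O–M; G–L–J–I–M.
That gives 2 distinct shortest paths.

2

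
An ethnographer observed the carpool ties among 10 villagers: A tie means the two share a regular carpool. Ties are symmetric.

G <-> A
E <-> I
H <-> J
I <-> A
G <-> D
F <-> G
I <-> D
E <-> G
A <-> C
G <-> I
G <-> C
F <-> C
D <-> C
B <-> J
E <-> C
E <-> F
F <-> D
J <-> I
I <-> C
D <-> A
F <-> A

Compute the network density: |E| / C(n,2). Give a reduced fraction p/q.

7/15

There are 21 edges and 10 nodes, so the maximum possible is C(10,2) = 45.
Density = 21/45 = 7/15.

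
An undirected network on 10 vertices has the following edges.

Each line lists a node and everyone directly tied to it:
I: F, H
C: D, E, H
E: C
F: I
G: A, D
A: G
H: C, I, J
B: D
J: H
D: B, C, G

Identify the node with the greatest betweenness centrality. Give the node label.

C

Unnormalized betweenness of each node: A:0, B:0, C:24, D:20, E:0, F:0, G:8, H:20, I:8, J:0.
C has the largest value, 24, making it the main broker — the node through which the most shortest paths run.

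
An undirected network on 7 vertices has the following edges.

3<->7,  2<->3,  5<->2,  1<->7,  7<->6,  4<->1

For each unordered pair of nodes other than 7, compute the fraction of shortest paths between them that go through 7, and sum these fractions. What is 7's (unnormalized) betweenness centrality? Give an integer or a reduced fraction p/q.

11

Pairs whose geodesics pass through 7 — 4–2: 1; 4–3: 1; 4–6: 1; 4–5: 1; 2–1: 1; 2–6: 1; 1–3: 1; 1–6: 1; 1–5: 1; 3–6: 1; 6–5: 1.
All other pairs contribute 0.
Summing the contributions gives betweenness(7) = 11.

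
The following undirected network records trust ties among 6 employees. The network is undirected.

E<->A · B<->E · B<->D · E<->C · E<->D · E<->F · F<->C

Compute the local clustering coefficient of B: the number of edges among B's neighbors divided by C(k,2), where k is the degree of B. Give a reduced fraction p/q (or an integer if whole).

1

B's neighbors: D and E (k = 2).
Possible neighbor pairs: C(2,2) = 1. Edges among them: D–E → e = 1.
Clustering(B) = 1/1.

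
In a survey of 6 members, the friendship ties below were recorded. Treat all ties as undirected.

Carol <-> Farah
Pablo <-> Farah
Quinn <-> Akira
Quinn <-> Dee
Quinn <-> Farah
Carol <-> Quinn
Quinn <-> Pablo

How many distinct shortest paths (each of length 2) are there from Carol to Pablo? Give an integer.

2

The shortest distance is 2. The length-2 paths are: Carol–Quinn–Pablo; Carol–Farah–Pablo.
That gives 2 distinct shortest paths.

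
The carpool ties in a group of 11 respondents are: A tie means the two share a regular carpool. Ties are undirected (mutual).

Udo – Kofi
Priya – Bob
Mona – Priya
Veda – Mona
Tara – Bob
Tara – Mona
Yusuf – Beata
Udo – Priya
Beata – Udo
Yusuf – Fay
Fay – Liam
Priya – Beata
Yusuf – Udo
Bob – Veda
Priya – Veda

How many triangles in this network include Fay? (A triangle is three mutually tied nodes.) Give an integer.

0

Fay's neighbors are Liam and Yusuf, but none of them are tied to each other, so no triangle contains Fay.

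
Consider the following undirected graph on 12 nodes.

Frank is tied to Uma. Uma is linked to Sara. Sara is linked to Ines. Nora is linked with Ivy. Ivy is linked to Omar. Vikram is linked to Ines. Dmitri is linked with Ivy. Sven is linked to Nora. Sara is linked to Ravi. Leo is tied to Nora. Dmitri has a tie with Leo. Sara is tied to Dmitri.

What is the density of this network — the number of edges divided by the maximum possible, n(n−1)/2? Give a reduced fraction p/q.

2/11

There are 12 edges and 12 nodes, so the maximum possible is C(12,2) = 66.
Density = 12/66 = 2/11.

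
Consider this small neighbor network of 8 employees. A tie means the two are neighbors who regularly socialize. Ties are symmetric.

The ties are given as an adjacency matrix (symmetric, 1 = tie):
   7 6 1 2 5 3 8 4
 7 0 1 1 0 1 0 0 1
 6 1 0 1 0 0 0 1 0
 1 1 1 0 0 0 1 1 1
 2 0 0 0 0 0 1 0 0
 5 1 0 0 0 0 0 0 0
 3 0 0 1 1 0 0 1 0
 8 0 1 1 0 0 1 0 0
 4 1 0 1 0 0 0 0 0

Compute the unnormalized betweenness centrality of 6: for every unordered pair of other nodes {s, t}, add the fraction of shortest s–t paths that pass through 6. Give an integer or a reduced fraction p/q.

1

Pairs whose geodesics pass through 6 — 7–8: 1/2; 5–8: 1/2.
All other pairs contribute 0.
Summing the contributions gives betweenness(6) = 1.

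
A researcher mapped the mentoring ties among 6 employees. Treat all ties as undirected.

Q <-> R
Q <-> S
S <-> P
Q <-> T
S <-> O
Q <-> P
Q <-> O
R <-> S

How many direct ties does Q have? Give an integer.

Q is directly tied to O, P, R, S, and T. That is 5 neighbors, so the degree of Q is 5.

5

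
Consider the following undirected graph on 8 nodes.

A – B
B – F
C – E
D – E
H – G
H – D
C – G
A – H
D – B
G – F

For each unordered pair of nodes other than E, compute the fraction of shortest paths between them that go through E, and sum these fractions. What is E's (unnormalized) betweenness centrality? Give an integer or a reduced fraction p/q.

3/2

Pairs whose geodesics pass through E — C–D: 1; C–B: 1/2.
All other pairs contribute 0.
Summing the contributions gives betweenness(E) = 3/2.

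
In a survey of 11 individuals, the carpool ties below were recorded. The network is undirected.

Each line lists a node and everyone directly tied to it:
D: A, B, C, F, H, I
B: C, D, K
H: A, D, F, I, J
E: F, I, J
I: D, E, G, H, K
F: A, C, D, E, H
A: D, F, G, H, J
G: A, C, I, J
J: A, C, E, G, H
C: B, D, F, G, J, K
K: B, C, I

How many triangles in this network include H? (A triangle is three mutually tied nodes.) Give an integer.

H's neighbors: A, D, F, I, and J.
Neighbor pairs that are themselves tied: H–A–D; H–A–F; H–A–J; H–D–F; H–D–I. Each forms one triangle with H, for 5 in total.

5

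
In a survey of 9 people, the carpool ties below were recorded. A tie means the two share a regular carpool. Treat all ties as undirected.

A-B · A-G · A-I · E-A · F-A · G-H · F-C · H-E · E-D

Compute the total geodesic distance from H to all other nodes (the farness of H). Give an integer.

19

Distances from H: A:2, B:3, C:4, D:2, E:1, F:3, G:1, I:3.
Sum = 2 + 3 + 4 + 2 + 1 + 3 + 1 + 3 = 19.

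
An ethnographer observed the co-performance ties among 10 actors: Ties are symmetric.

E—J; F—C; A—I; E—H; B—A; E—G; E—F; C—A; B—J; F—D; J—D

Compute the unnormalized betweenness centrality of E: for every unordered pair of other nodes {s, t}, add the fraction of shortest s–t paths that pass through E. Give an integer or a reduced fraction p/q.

97/6

Pairs whose geodesics pass through E — J–F: 1/2; J–G: 1; J–H: 1; J–C: 1/3; I–G: 2/2; I–H: 2/2; D–G: 2/2; D–H: 2/2; F–G: 1; F–B: 1/3; F–H: 1; A–G: 2/2; A–H: 2/2; G–B: 1 … (+4 more pairs).
All other pairs contribute 0.
Summing the contributions gives betweenness(E) = 97/6.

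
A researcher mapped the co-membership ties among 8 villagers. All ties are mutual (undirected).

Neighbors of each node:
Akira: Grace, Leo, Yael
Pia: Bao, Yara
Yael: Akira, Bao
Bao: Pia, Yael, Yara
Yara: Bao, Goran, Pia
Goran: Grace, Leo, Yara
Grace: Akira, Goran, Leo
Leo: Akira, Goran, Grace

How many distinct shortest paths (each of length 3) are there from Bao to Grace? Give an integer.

2

The shortest distance is 3. The length-3 paths are: Bao–Yara–Goran–Grace; Bao–Yael–Akira–Grace.
That gives 2 distinct shortest paths.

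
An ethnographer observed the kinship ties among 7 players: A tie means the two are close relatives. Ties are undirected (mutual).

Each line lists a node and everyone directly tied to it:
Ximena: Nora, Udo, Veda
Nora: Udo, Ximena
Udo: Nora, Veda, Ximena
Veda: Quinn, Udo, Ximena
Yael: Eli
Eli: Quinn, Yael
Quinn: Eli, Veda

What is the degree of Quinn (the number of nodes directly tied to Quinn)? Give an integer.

Quinn is directly tied to Eli and Veda. That is 2 neighbors, so the degree of Quinn is 2.

2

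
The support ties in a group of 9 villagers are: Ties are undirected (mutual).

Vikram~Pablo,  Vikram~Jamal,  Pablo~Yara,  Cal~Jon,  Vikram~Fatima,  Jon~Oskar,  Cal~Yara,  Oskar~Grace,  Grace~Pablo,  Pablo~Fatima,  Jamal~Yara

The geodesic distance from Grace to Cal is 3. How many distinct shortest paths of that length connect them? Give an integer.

2

The shortest distance is 3. The length-3 paths are: Grace–Pablo–Yara–Cal; Grace–Oskar–Jon–Cal.
That gives 2 distinct shortest paths.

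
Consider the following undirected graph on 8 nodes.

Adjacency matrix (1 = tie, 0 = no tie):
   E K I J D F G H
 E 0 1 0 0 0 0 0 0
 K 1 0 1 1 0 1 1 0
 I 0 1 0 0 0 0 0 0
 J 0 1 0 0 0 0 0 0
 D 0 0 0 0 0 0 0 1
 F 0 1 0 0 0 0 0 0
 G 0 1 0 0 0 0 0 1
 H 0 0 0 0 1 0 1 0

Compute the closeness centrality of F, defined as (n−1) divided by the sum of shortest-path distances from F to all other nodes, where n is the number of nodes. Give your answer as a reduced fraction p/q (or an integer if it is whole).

Distances from F: D:4, E:2, G:2, H:3, I:2, J:2, K:1. Sum = 16.
n = 8, so closeness = 7/16.

7/16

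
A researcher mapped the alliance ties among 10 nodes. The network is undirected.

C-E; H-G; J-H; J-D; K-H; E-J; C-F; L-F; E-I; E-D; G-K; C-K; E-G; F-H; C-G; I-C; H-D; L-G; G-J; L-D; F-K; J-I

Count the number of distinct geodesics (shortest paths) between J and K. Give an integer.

2

The shortest distance is 2. The length-2 paths are: J–H–K; J–G–K.
That gives 2 distinct shortest paths.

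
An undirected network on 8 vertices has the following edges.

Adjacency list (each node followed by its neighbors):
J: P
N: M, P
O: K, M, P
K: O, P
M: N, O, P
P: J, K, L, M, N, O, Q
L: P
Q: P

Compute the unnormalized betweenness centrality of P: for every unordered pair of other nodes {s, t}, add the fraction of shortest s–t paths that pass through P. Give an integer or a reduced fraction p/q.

17

Pairs whose geodesics pass through P — O–L: 1; O–J: 1; O–N: 1/2; O–Q: 1; L–J: 1; L–N: 1; L–M: 1; L–K: 1; L–Q: 1; J–N: 1; J–M: 1; J–K: 1; J–Q: 1; N–K: 1 … (+4 more pairs).
All other pairs contribute 0.
Summing the contributions gives betweenness(P) = 17.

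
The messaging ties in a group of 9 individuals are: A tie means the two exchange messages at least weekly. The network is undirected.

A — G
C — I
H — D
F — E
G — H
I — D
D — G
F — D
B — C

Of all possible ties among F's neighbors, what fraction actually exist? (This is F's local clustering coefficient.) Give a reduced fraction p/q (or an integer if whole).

F's neighbors: D and E (k = 2).
Possible neighbor pairs: C(2,2) = 1. Edges among them: none → e = 0.
Clustering(F) = 0/1.

0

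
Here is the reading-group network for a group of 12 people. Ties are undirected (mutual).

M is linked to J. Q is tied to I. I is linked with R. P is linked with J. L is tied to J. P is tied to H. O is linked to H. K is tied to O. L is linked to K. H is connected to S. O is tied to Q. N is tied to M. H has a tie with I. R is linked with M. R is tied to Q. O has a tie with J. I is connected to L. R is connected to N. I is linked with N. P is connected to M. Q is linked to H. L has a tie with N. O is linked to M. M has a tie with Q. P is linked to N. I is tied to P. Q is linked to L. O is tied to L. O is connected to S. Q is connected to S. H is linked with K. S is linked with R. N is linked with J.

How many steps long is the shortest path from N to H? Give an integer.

2

One shortest route is N – I – H, which uses 2 edges, and N and H are not directly tied, so nothing shorter exists. So d(N,H) = 2.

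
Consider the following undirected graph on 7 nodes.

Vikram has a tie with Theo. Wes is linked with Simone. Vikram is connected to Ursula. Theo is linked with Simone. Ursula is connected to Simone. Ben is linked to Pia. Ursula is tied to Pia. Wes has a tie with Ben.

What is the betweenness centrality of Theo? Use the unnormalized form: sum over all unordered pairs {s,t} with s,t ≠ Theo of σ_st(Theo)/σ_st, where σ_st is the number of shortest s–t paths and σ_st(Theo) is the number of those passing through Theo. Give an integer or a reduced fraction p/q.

Pairs whose geodesics pass through Theo — Vikram–Wes: 1/2; Vikram–Simone: 1/2.
All other pairs contribute 0.
Summing the contributions gives betweenness(Theo) = 1.

1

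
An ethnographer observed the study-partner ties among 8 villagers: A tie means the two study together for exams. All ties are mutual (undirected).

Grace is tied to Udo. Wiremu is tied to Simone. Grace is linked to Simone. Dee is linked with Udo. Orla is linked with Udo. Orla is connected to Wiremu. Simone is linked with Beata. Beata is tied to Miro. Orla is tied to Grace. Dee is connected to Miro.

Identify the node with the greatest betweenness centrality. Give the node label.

Simone

Unnormalized betweenness of each node: Beata:3, Dee:3, Grace:3, Miro:2, Orla:5/2, Simone:11/2, Udo:5, Wiremu:1.
Simone has the largest value, 11/2, making it the main broker — the node through which the most shortest paths run.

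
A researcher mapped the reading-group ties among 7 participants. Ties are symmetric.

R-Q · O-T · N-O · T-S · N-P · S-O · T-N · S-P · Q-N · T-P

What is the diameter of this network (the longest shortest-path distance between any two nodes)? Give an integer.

4

Eccentricity of each node (its greatest distance to any other): N:2, O:3, P:3, Q:3, R:4, S:4, T:3.
The maximum eccentricity is 4, realized for instance by the pair S–R via S – T – N – Q – R. So the diameter is 4.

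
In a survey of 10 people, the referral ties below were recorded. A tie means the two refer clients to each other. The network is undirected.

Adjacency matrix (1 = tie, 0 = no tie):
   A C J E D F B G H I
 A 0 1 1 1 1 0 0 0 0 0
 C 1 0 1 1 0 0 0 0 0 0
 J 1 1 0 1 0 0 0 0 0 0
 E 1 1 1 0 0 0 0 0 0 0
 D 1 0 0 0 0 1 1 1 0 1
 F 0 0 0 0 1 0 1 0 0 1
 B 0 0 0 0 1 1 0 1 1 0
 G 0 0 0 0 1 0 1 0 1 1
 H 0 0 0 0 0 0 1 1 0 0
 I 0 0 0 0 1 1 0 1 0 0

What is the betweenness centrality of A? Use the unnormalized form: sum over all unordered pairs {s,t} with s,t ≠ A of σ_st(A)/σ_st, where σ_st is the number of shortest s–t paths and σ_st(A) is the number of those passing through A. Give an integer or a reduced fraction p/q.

Pairs whose geodesics pass through A — C–D: 1; C–F: 1; C–B: 1; C–G: 1; C–H: 2/2; C–I: 1; J–D: 1; J–F: 1; J–B: 1; J–G: 1; J–H: 2/2; J–I: 1; E–D: 1; E–F: 1 … (+4 more pairs).
All other pairs contribute 0.
Summing the contributions gives betweenness(A) = 18.

18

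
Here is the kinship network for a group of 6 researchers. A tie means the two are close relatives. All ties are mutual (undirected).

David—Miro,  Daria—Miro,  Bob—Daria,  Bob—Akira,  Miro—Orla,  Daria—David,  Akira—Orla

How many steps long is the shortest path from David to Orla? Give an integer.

One shortest route is David – Miro – Orla, which uses 2 edges, and David and Orla are not directly tied, so nothing shorter exists. So d(David,Orla) = 2.

2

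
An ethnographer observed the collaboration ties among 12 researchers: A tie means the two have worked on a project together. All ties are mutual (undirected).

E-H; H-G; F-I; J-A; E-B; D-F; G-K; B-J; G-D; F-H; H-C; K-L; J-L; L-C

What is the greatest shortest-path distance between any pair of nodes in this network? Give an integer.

Eccentricity of each node (its greatest distance to any other): A:6, B:4, C:3, D:5, E:3, F:5, G:4, H:4, I:6, J:5, K:4, L:4.
The maximum eccentricity is 6, realized for instance by the pair A–I via A – J – L – C – H – F – I. So the diameter is 6.

6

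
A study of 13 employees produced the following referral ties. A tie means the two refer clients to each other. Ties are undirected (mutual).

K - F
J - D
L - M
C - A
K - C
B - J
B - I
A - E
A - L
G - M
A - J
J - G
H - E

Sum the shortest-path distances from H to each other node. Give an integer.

42

Distances from H: A:2, B:4, C:3, D:4, E:1, F:5, G:4, I:5, J:3, K:4, L:3, M:4.
Sum = 2 + 4 + 3 + 4 + 1 + 5 + 4 + 5 + 3 + 4 + 3 + 4 = 42.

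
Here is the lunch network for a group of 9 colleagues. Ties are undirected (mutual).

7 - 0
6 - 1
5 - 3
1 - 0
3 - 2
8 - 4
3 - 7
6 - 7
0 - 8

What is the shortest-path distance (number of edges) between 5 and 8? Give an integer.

4

One shortest route is 5 – 3 – 7 – 0 – 8, which uses 4 edges, and at distance 3 from 5 we only reach {0, 6}, which does not include 8. So d(5,8) = 4.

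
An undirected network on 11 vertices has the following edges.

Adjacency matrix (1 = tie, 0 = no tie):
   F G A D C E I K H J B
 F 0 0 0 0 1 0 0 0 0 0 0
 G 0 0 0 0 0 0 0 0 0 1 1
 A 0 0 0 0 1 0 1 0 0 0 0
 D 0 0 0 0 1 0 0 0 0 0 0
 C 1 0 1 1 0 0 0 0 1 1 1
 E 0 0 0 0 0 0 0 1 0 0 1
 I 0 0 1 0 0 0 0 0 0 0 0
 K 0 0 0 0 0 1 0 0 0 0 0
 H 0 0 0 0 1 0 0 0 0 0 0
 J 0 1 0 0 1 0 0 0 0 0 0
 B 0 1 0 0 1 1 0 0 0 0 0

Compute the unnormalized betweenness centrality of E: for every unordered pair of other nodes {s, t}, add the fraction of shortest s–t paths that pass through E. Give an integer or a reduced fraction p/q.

9

Pairs whose geodesics pass through E — F–K: 1; G–K: 1; A–K: 1; D–K: 1; C–K: 1; I–K: 1; K–H: 1; K–J: 2/2; K–B: 1.
All other pairs contribute 0.
Summing the contributions gives betweenness(E) = 9.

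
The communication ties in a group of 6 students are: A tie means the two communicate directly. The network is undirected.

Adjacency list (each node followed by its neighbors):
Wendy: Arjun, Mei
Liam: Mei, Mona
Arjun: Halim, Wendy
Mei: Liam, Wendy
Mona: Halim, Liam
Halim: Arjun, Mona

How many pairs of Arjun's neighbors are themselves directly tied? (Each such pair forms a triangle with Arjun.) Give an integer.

Arjun's neighbors are Halim and Wendy, but none of them are tied to each other, so no triangle contains Arjun.

0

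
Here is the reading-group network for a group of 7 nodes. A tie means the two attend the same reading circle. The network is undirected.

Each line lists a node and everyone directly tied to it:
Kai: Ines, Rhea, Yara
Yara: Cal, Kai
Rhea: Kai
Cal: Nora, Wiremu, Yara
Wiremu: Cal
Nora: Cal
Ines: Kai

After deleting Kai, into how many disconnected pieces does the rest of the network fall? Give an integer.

Without Kai, the remaining ties split the others into: {Cal, Nora, Wiremu, Yara}; {Ines}; {Rhea}.
That's 3 separate components.

3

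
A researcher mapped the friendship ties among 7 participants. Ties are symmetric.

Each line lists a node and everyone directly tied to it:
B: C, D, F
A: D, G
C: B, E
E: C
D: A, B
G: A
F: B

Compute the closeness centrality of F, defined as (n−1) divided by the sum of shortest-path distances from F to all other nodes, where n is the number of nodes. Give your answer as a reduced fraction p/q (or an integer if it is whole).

Distances from F: A:3, B:1, C:2, D:2, E:3, G:4. Sum = 15.
n = 7, so closeness = 6/15 = 2/5.

2/5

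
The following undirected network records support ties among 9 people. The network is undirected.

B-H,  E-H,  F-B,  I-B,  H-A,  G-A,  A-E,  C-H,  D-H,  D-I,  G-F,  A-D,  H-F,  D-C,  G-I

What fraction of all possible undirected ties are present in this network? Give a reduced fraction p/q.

There are 15 edges and 9 nodes, so the maximum possible is C(9,2) = 36.
Density = 15/36 = 5/12.

5/12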